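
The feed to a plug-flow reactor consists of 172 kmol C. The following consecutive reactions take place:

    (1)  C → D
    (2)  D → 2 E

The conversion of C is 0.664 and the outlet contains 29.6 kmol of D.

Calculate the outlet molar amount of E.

169 kmol

Conversion of C: C consumed = 1ξ₁ = 0.664 × 172 → ξ₁ = 114.2 kmol.
D balance: n_D = 0 + 1ξ₁ − 1ξ₂ = 29.6 → ξ₂ = (1·114.2 − 29.6)/1 = 84.61 kmol.
Outlet amounts (n = n₀ + Σ ν·ξ):
  C: 172 − 1(114.2) = 57.79
  D: 0 + 1(114.2) − 1(84.61) = 29.6
  E: 0 + 2(84.61) = 169.2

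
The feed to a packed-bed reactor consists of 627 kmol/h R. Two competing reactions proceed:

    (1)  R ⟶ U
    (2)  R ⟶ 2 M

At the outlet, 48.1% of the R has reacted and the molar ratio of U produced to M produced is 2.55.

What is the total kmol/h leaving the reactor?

Conversion of R: R consumed = 0.481 × 627 = 301.6 kmol/h = 1ξ₁ + 1ξ₂.
Selectivity: 1ξ₁ / (2ξ₂) = 2.55 → ξ₁ = 5.1 ξ₂.
Substitute: (1·5.1 + 1) ξ₂ = 301.6 → ξ₂ = 49.44 kmol/h, ξ₁ = 252.1 kmol/h.
Outlet amounts (n = n₀ + Σ ν·ξ):
  R: 627 − 1(252.1) − 1(49.44) = 325.4
  U: 0 + 1(252.1) = 252.1
  M: 0 + 2(49.44) = 98.88
Total out = 325.4 + 252.1 + 98.88 = 676.4 kmol/h.

676 kmol/h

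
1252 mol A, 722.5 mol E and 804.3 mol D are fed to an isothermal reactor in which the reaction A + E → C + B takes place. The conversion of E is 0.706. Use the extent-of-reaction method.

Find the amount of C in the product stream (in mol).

510 mol

E reacted = 0.706 × 722.5 = 510.1 mol; ν_E = −1, so ξ = 510.1/1 = 510.1 mol.
Outlet amounts (n = n₀ + ν ξ):
  A: 1252 − 1(510.1) = 741.9
  E: 722.5 − 1(510.1) = 212.4
  C: 0 + 1(510.1) = 510.1
  B: 0 + 1(510.1) = 510.1
  D: 804.3 (inert)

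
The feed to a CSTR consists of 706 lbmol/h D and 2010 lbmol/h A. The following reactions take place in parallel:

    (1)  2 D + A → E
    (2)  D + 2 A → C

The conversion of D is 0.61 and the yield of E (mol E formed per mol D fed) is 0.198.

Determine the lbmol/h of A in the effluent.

1570 lbmol/h

Yield of E: 1ξ₁ / 706 = 0.198 → ξ₁ = 139.8 lbmol/h.
Conversion of D: 2ξ₁ + 1ξ₂ = 0.61 × 706 = 430.7 → ξ₂ = 151.1 lbmol/h.
Outlet amounts (n = n₀ + Σ ν·ξ):
  D: 706 − 2(139.8) − 1(151.1) = 275.3
  A: 2010 − 1(139.8) − 2(151.1) = 1568
  E: 0 + 1(139.8) = 139.8
  C: 0 + 1(151.1) = 151.1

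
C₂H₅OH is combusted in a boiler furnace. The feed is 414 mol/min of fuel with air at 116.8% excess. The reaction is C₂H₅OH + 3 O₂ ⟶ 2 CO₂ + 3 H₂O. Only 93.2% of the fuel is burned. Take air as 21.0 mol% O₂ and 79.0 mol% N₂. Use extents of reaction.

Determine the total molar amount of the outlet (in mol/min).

Stoichiometric O₂ = 3 × 414 = 1242 mol/min; O₂ fed = 1242 × 2.168 = 2693 mol/min.
N₂ fed = 2693 × 79/21 = 10130 mol/min.
Fuel reacted = 0.932 × 414 → ξ = 385.8 mol/min.
Outlet (n = n₀ + ν ξ):
  C₂H₅OH: 414 − 1(385.8) = 28.15
  O₂: 2693 − 3(385.8) = 1535
  N₂: 10130 (inert)
  CO₂: 0 + 2(385.8) = 771.7
  H₂O: 0 + 3(385.8) = 1158
Total out = 28.15 + 1535 + 10130 + 771.7 + 1158 = 13620 mol/min.

13600 mol/min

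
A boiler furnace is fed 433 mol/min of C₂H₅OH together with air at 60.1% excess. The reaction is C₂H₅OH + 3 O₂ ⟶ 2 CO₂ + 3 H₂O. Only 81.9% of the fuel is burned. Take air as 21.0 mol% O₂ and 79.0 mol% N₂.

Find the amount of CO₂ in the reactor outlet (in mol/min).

709 mol/min

Stoichiometric O₂ = 3 × 433 = 1299 mol/min; O₂ fed = 1299 × 1.601 = 2080 mol/min.
N₂ fed = 2080 × 79/21 = 7824 mol/min.
Fuel reacted = 0.819 × 433 → ξ = 354.6 mol/min.
Outlet (n = n₀ + ν ξ):
  C₂H₅OH: 433 − 1(354.6) = 78.37
  O₂: 2080 − 3(354.6) = 1016
  N₂: 7824 (inert)
  CO₂: 0 + 2(354.6) = 709.3
  H₂O: 0 + 3(354.6) = 1064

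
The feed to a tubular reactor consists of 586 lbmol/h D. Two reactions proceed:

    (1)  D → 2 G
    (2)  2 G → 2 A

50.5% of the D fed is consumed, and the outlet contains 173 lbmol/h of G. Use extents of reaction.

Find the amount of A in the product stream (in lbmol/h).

419 lbmol/h

Conversion of D: D consumed = 1ξ₁ = 0.505 × 586 → ξ₁ = 295.9 lbmol/h.
G balance: n_G = 0 + 2ξ₁ − 2ξ₂ = 173 → ξ₂ = (2·295.9 − 173)/2 = 209.4 lbmol/h.
Outlet amounts (n = n₀ + Σ ν·ξ):
  D: 586 − 1(295.9) = 290.1
  G: 0 + 2(295.9) − 2(209.4) = 173
  A: 0 + 2(209.4) = 418.9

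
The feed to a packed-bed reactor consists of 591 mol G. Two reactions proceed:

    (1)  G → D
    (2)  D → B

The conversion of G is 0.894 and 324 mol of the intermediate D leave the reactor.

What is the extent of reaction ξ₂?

ξ₂ = 204 mol

Conversion of G: G consumed = 1ξ₁ = 0.894 × 591 → ξ₁ = 528.4 mol.
D balance: n_D = 0 + 1ξ₁ − 1ξ₂ = 324 → ξ₂ = (1·528.4 − 324)/1 = 204.4 mol.
Outlet amounts (n = n₀ + Σ ν·ξ):
  G: 591 − 1(528.4) = 62.65
  D: 0 + 1(528.4) − 1(204.4) = 324
  B: 0 + 1(204.4) = 204.4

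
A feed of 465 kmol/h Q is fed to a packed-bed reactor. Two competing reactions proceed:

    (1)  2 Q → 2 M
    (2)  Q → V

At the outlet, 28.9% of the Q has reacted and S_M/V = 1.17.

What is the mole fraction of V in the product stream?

Conversion of Q: Q consumed = 0.289 × 465 = 134.4 kmol/h = 2ξ₁ + 1ξ₂.
Selectivity: 2ξ₁ / (1ξ₂) = 1.17 → ξ₁ = 0.585 ξ₂.
Substitute: (2·0.585 + 1) ξ₂ = 134.4 → ξ₂ = 61.93 kmol/h, ξ₁ = 36.23 kmol/h.
Outlet amounts (n = n₀ + Σ ν·ξ):
  Q: 465 − 2(36.23) − 1(61.93) = 330.6
  M: 0 + 2(36.23) = 72.46
  V: 0 + 1(61.93) = 61.93
Total out = 465 kmol/h; y_V = 61.93 / 465 = 0.1332.

0.133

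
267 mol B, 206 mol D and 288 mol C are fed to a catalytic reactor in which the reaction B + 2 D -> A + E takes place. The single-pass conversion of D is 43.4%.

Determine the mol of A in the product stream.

44.7 mol

D reacted = 0.434 × 206 = 89.4 mol; ν_D = −2, so ξ = 89.4/2 = 44.7 mol.
Outlet amounts (n = n₀ + ν ξ):
  B: 267 − 1(44.7) = 222.3
  D: 206 − 2(44.7) = 116.6
  A: 0 + 1(44.7) = 44.7
  E: 0 + 1(44.7) = 44.7
  C: 288 (inert)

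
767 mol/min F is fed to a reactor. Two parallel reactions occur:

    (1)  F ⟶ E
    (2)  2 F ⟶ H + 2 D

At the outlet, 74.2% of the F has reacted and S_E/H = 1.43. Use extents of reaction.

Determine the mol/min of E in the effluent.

237 mol/min

Conversion of F: F consumed = 0.742 × 767 = 569.1 mol/min = 1ξ₁ + 2ξ₂.
Selectivity: 1ξ₁ / (1ξ₂) = 1.43 → ξ₁ = 1.43 ξ₂.
Substitute: (1·1.43 + 2) ξ₂ = 569.1 → ξ₂ = 165.9 mol/min, ξ₁ = 237.3 mol/min.
Outlet amounts (n = n₀ + Σ ν·ξ):
  F: 767 − 1(237.3) − 2(165.9) = 197.9
  E: 0 + 1(237.3) = 237.3
  H: 0 + 1(165.9) = 165.9
  D: 0 + 2(165.9) = 331.8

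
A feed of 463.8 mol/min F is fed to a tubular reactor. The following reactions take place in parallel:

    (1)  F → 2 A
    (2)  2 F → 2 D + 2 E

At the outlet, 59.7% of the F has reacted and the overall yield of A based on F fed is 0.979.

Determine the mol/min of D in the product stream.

Yield of A: 2ξ₁ / 463.8 = 0.979 → ξ₁ = 227 mol/min.
Conversion of F: 1ξ₁ + 2ξ₂ = 0.597 × 463.8 = 276.9 → ξ₂ = 24.93 mol/min.
Outlet amounts (n = n₀ + Σ ν·ξ):
  F: 463.8 − 1(227) − 2(24.93) = 186.9
  A: 0 + 2(227) = 454.1
  D: 0 + 2(24.93) = 49.86
  E: 0 + 2(24.93) = 49.86

49.9 mol/min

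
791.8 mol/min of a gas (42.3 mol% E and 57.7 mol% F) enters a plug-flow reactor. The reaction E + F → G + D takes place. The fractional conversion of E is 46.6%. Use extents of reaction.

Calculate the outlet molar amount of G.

156 mol/min

E reacted = 0.466 × 334.9 = 156.1 mol/min; ν_E = −1, so ξ = 156.1/1 = 156.1 mol/min.
Outlet amounts (n = n₀ + ν ξ):
  E: 334.9 − 1(156.1) = 178.9
  F: 456.9 − 1(156.1) = 300.8
  G: 0 + 1(156.1) = 156.1
  D: 0 + 1(156.1) = 156.1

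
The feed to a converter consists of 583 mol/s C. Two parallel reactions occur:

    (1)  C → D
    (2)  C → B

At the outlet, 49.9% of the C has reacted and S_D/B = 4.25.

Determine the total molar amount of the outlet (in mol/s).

Conversion of C: C consumed = 0.499 × 583 = 290.9 mol/s = 1ξ₁ + 1ξ₂.
Selectivity: 1ξ₁ / (1ξ₂) = 4.25 → ξ₁ = 4.25 ξ₂.
Substitute: (1·4.25 + 1) ξ₂ = 290.9 → ξ₂ = 55.41 mol/s, ξ₁ = 235.5 mol/s.
Outlet amounts (n = n₀ + Σ ν·ξ):
  C: 583 − 1(235.5) − 1(55.41) = 292.1
  D: 0 + 1(235.5) = 235.5
  B: 0 + 1(55.41) = 55.41
Total out = 292.1 + 235.5 + 55.41 = 583 mol/s.

583 mol/s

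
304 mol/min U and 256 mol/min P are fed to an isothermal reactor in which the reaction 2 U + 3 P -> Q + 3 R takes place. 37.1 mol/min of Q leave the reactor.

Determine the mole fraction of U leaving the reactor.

0.439

For Q: n = n₀ + 1ξ → 37.1 = 0 + 1ξ, giving ξ = 37.1 mol/min.
Outlet amounts (n = n₀ + ν ξ):
  U: 304 − 2(37.1) = 229.8
  P: 256 − 3(37.1) = 144.7
  Q: 0 + 1(37.1) = 37.1
  R: 0 + 3(37.1) = 111.3
Total out = 522.9 mol/min; y_U = 229.8 / 522.9 = 0.4395.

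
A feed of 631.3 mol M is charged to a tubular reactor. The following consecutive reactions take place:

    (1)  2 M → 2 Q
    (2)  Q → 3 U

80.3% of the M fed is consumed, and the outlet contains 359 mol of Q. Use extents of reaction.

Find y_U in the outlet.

Conversion of M: M consumed = 2ξ₁ = 0.803 × 631.3 → ξ₁ = 253.5 mol.
Q balance: n_Q = 0 + 2ξ₁ − 1ξ₂ = 359 → ξ₂ = (2·253.5 − 359)/1 = 147.9 mol.
Outlet amounts (n = n₀ + Σ ν·ξ):
  M: 631.3 − 2(253.5) = 124.4
  Q: 0 + 2(253.5) − 1(147.9) = 359
  U: 0 + 3(147.9) = 443.8
Total out = 927.2 mol; y_U = 443.8 / 927.2 = 0.4787.

0.479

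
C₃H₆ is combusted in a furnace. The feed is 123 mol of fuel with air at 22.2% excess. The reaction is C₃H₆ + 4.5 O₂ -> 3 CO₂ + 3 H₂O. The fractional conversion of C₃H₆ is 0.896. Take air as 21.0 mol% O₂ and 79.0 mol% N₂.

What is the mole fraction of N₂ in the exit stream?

Stoichiometric O₂ = 4.5 × 123 = 553.5 mol; O₂ fed = 553.5 × 1.222 = 676.4 mol.
N₂ fed = 676.4 × 79/21 = 2544 mol.
Fuel reacted = 0.896 × 123 → ξ = 110.2 mol.
Outlet (n = n₀ + ν ξ):
  C₃H₆: 123 − 1(110.2) = 12.79
  O₂: 676.4 − 4.5(110.2) = 180.4
  N₂: 2544 (inert)
  CO₂: 0 + 3(110.2) = 330.6
  H₂O: 0 + 3(110.2) = 330.6
Total out = 3399 mol; y_N₂ = 2544 / 3399 = 0.7486.

0.749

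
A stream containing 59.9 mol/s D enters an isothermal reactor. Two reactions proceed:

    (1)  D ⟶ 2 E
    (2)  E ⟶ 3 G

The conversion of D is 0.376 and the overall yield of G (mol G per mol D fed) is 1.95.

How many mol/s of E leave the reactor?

6.11 mol/s

Conversion of D: D consumed = 1ξ₁ = 0.376 × 59.9 → ξ₁ = 22.52 mol/s.
Yield of G: 3ξ₂ / 59.9 = 1.95 → ξ₂ = 38.93 mol/s.
Outlet amounts (n = n₀ + Σ ν·ξ):
  D: 59.9 − 1(22.52) = 37.38
  E: 0 + 2(22.52) − 1(38.93) = 6.11
  G: 0 + 3(38.93) = 116.8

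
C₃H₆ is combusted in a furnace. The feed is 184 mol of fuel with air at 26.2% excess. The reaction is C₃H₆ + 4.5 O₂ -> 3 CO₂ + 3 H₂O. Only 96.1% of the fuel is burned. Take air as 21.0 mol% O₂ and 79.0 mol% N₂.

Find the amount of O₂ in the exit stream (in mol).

249 mol

Stoichiometric O₂ = 4.5 × 184 = 828 mol; O₂ fed = 828 × 1.262 = 1045 mol.
N₂ fed = 1045 × 79/21 = 3931 mol.
Fuel reacted = 0.961 × 184 → ξ = 176.8 mol.
Outlet (n = n₀ + ν ξ):
  C₃H₆: 184 − 1(176.8) = 7.176
  O₂: 1045 − 4.5(176.8) = 249.2
  N₂: 3931 (inert)
  CO₂: 0 + 3(176.8) = 530.5
  H₂O: 0 + 3(176.8) = 530.5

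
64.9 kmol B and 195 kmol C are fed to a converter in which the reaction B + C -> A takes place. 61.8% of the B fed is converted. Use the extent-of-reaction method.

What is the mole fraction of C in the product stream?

B reacted = 0.618 × 64.9 = 40.11 kmol; ν_B = −1, so ξ = 40.11/1 = 40.11 kmol.
Outlet amounts (n = n₀ + ν ξ):
  B: 64.9 − 1(40.11) = 24.79
  C: 195 − 1(40.11) = 154.9
  A: 0 + 1(40.11) = 40.11
Total out = 219.8 kmol; y_C = 154.9 / 219.8 = 0.7047.

0.705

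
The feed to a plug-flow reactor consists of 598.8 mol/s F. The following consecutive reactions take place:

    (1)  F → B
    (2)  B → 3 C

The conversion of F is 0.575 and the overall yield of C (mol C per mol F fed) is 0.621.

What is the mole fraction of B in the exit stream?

0.26

Conversion of F: F consumed = 1ξ₁ = 0.575 × 598.8 → ξ₁ = 344.3 mol/s.
Yield of C: 3ξ₂ / 598.8 = 0.621 → ξ₂ = 124 mol/s.
Outlet amounts (n = n₀ + Σ ν·ξ):
  F: 598.8 − 1(344.3) = 254.5
  B: 0 + 1(344.3) − 1(124) = 220.4
  C: 0 + 3(124) = 371.9
Total out = 846.7 mol/s; y_B = 220.4 / 846.7 = 0.2603.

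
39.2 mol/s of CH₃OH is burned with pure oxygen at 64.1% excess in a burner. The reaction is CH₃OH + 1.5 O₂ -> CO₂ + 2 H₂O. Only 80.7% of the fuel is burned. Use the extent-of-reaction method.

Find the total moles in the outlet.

152 mol/s

Stoichiometric O₂ = 1.5 × 39.2 = 58.8 mol/s; O₂ fed = 58.8 × 1.641 = 96.49 mol/s.
Fuel reacted = 0.807 × 39.2 → ξ = 31.63 mol/s.
Outlet (n = n₀ + ν ξ):
  CH₃OH: 39.2 − 1(31.63) = 7.566
  O₂: 96.49 − 1.5(31.63) = 49.04
  CO₂: 0 + 1(31.63) = 31.63
  H₂O: 0 + 2(31.63) = 63.27
Total out = 7.566 + 49.04 + 31.63 + 63.27 = 151.5 mol/s.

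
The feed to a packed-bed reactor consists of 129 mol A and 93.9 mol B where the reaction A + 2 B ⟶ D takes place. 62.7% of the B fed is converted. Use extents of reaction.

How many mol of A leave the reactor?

99.6 mol

B reacted = 0.627 × 93.9 = 58.88 mol; ν_B = −2, so ξ = 58.88/2 = 29.44 mol.
Outlet amounts (n = n₀ + ν ξ):
  A: 129 − 1(29.44) = 99.56
  B: 93.9 − 2(29.44) = 35.02
  D: 0 + 1(29.44) = 29.44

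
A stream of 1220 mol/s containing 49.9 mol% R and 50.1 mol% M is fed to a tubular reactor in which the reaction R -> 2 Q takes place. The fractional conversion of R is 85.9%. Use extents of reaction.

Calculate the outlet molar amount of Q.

1050 mol/s

R reacted = 0.859 × 608.8 = 522.9 mol/s; ν_R = −1, so ξ = 522.9/1 = 522.9 mol/s.
Outlet amounts (n = n₀ + ν ξ):
  R: 608.8 − 1(522.9) = 85.84
  Q: 0 + 2(522.9) = 1046
  M: 611.2 (inert)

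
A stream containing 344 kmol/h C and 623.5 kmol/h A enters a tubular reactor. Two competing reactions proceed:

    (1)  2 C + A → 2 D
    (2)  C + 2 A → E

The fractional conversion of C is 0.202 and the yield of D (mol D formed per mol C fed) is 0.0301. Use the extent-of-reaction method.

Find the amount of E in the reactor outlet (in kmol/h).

59.1 kmol/h

Yield of D: 2ξ₁ / 344 = 0.0301 → ξ₁ = 5.177 kmol/h.
Conversion of C: 2ξ₁ + 1ξ₂ = 0.202 × 344 = 69.49 → ξ₂ = 59.13 kmol/h.
Outlet amounts (n = n₀ + Σ ν·ξ):
  C: 344 − 2(5.177) − 1(59.13) = 274.5
  A: 623.5 − 1(5.177) − 2(59.13) = 500.1
  D: 0 + 2(5.177) = 10.35
  E: 0 + 1(59.13) = 59.13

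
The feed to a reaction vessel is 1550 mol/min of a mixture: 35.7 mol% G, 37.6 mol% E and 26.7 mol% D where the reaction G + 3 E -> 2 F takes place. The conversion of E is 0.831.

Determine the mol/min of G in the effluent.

392 mol/min

E reacted = 0.831 × 582.8 = 484.3 mol/min; ν_E = −3, so ξ = 484.3/3 = 161.4 mol/min.
Outlet amounts (n = n₀ + ν ξ):
  G: 553.4 − 1(161.4) = 391.9
  E: 582.8 − 3(161.4) = 98.49
  F: 0 + 2(161.4) = 322.9
  D: 413.9 (inert)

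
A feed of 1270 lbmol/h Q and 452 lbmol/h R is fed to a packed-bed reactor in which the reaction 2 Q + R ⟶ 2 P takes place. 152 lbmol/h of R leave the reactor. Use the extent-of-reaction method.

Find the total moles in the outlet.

1420 lbmol/h

For R: n = n₀ − 1ξ → 152 = 452 − 1ξ, giving ξ = 300 lbmol/h.
Outlet amounts (n = n₀ + ν ξ):
  Q: 1270 − 2(300) = 670
  R: 452 − 1(300) = 152
  P: 0 + 2(300) = 600
Total out = 670 + 152 + 600 = 1422 lbmol/h.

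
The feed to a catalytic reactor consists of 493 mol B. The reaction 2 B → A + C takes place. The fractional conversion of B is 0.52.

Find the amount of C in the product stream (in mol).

B reacted = 0.52 × 493 = 256.4 mol; ν_B = −2, so ξ = 256.4/2 = 128.2 mol.
Outlet amounts (n = n₀ + ν ξ):
  B: 493 − 2(128.2) = 236.6
  A: 0 + 1(128.2) = 128.2
  C: 0 + 1(128.2) = 128.2

128 mol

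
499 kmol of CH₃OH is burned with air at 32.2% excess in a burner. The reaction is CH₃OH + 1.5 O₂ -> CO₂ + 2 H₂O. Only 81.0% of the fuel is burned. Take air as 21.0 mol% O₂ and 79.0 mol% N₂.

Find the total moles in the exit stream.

5410 kmol

Stoichiometric O₂ = 1.5 × 499 = 748.5 kmol; O₂ fed = 748.5 × 1.322 = 989.5 kmol.
N₂ fed = 989.5 × 79/21 = 3722 kmol.
Fuel reacted = 0.81 × 499 → ξ = 404.2 kmol.
Outlet (n = n₀ + ν ξ):
  CH₃OH: 499 − 1(404.2) = 94.81
  O₂: 989.5 − 1.5(404.2) = 383.2
  N₂: 3722 (inert)
  CO₂: 0 + 1(404.2) = 404.2
  H₂O: 0 + 2(404.2) = 808.4
Total out = 94.81 + 383.2 + 3722 + 404.2 + 808.4 = 5413 kmol.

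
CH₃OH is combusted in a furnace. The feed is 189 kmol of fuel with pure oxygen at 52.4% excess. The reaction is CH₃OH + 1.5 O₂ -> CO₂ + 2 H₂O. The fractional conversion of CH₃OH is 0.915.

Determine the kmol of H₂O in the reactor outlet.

Stoichiometric O₂ = 1.5 × 189 = 283.5 kmol; O₂ fed = 283.5 × 1.524 = 432.1 kmol.
Fuel reacted = 0.915 × 189 → ξ = 172.9 kmol.
Outlet (n = n₀ + ν ξ):
  CH₃OH: 189 − 1(172.9) = 16.06
  O₂: 432.1 − 1.5(172.9) = 172.7
  CO₂: 0 + 1(172.9) = 172.9
  H₂O: 0 + 2(172.9) = 345.9

346 kmol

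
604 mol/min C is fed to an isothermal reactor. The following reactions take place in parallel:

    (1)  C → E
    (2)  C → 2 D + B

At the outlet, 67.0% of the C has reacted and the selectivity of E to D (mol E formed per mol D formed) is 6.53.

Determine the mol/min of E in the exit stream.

Conversion of C: C consumed = 0.67 × 604 = 404.7 mol/min = 1ξ₁ + 1ξ₂.
Selectivity: 1ξ₁ / (2ξ₂) = 6.53 → ξ₁ = 13.06 ξ₂.
Substitute: (1·13.06 + 1) ξ₂ = 404.7 → ξ₂ = 28.78 mol/min, ξ₁ = 375.9 mol/min.
Outlet amounts (n = n₀ + Σ ν·ξ):
  C: 604 − 1(375.9) − 1(28.78) = 199.3
  E: 0 + 1(375.9) = 375.9
  D: 0 + 2(28.78) = 57.56
  B: 0 + 1(28.78) = 28.78

376 mol/min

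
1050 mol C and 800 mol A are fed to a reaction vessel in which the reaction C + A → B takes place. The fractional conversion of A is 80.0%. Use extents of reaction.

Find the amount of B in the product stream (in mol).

A reacted = 0.8 × 800 = 640 mol; ν_A = −1, so ξ = 640/1 = 640 mol.
Outlet amounts (n = n₀ + ν ξ):
  C: 1050 − 1(640) = 410
  A: 800 − 1(640) = 160
  B: 0 + 1(640) = 640

640 mol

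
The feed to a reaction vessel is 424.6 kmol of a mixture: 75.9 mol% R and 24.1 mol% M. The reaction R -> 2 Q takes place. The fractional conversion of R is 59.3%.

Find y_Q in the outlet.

0.621

R reacted = 0.593 × 322.3 = 191.1 kmol; ν_R = −1, so ξ = 191.1/1 = 191.1 kmol.
Outlet amounts (n = n₀ + ν ξ):
  R: 322.3 − 1(191.1) = 131.2
  Q: 0 + 2(191.1) = 382.2
  M: 102.3 (inert)
Total out = 615.7 kmol; y_Q = 382.2 / 615.7 = 0.6208.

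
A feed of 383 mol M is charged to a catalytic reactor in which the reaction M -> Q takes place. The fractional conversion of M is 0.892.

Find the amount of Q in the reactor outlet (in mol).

342 mol

M reacted = 0.892 × 383 = 341.6 mol; ν_M = −1, so ξ = 341.6/1 = 341.6 mol.
Outlet amounts (n = n₀ + ν ξ):
  M: 383 − 1(341.6) = 41.36
  Q: 0 + 1(341.6) = 341.6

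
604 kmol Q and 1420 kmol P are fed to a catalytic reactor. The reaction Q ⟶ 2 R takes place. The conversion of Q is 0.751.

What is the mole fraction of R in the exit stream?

0.366

Q reacted = 0.751 × 604 = 453.6 kmol; ν_Q = −1, so ξ = 453.6/1 = 453.6 kmol.
Outlet amounts (n = n₀ + ν ξ):
  Q: 604 − 1(453.6) = 150.4
  R: 0 + 2(453.6) = 907.2
  P: 1420 (inert)
Total out = 2478 kmol; y_R = 907.2 / 2478 = 0.3662.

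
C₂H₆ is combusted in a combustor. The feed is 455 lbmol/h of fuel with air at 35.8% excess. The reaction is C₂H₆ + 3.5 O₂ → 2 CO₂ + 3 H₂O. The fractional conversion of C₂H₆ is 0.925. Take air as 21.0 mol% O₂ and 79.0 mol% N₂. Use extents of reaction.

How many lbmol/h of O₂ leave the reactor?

690 lbmol/h

Stoichiometric O₂ = 3.5 × 455 = 1592 lbmol/h; O₂ fed = 1592 × 1.358 = 2163 lbmol/h.
N₂ fed = 2163 × 79/21 = 8136 lbmol/h.
Fuel reacted = 0.925 × 455 → ξ = 420.9 lbmol/h.
Outlet (n = n₀ + ν ξ):
  C₂H₆: 455 − 1(420.9) = 34.12
  O₂: 2163 − 3.5(420.9) = 689.6
  N₂: 8136 (inert)
  CO₂: 0 + 2(420.9) = 841.8
  H₂O: 0 + 3(420.9) = 1263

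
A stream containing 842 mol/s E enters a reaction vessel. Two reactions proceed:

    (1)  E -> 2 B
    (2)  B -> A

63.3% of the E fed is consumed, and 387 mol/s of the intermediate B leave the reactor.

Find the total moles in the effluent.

Conversion of E: E consumed = 1ξ₁ = 0.633 × 842 → ξ₁ = 533 mol/s.
B balance: n_B = 0 + 2ξ₁ − 1ξ₂ = 387 → ξ₂ = (2·533 − 387)/1 = 679 mol/s.
Outlet amounts (n = n₀ + Σ ν·ξ):
  E: 842 − 1(533) = 309
  B: 0 + 2(533) − 1(679) = 387
  A: 0 + 1(679) = 679
Total out = 309 + 387 + 679 = 1375 mol/s.

1370 mol/s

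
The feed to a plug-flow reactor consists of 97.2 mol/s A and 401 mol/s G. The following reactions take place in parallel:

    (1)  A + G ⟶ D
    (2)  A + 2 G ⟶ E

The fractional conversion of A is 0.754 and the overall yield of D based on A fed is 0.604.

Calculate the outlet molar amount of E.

14.6 mol/s

Yield of D: 1ξ₁ / 97.2 = 0.604 → ξ₁ = 58.71 mol/s.
Conversion of A: 1ξ₁ + 1ξ₂ = 0.754 × 97.2 = 73.29 → ξ₂ = 14.58 mol/s.
Outlet amounts (n = n₀ + Σ ν·ξ):
  A: 97.2 − 1(58.71) − 1(14.58) = 23.91
  G: 401 − 1(58.71) − 2(14.58) = 313.1
  D: 0 + 1(58.71) = 58.71
  E: 0 + 1(14.58) = 14.58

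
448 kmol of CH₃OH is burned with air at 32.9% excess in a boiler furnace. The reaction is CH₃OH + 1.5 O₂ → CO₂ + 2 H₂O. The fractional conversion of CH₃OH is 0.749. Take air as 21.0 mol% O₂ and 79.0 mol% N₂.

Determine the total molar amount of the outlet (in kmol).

Stoichiometric O₂ = 1.5 × 448 = 672 kmol; O₂ fed = 672 × 1.329 = 893.1 kmol.
N₂ fed = 893.1 × 79/21 = 3360 kmol.
Fuel reacted = 0.749 × 448 → ξ = 335.6 kmol.
Outlet (n = n₀ + ν ξ):
  CH₃OH: 448 − 1(335.6) = 112.4
  O₂: 893.1 − 1.5(335.6) = 389.8
  N₂: 3360 (inert)
  CO₂: 0 + 1(335.6) = 335.6
  H₂O: 0 + 2(335.6) = 671.1
Total out = 112.4 + 389.8 + 3360 + 335.6 + 671.1 = 4869 kmol.

4870 kmol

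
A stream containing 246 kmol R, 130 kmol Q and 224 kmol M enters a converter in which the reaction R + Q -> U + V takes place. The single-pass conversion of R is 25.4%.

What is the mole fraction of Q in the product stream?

0.113

R reacted = 0.254 × 246 = 62.48 kmol; ν_R = −1, so ξ = 62.48/1 = 62.48 kmol.
Outlet amounts (n = n₀ + ν ξ):
  R: 246 − 1(62.48) = 183.5
  Q: 130 − 1(62.48) = 67.52
  U: 0 + 1(62.48) = 62.48
  V: 0 + 1(62.48) = 62.48
  M: 224 (inert)
Total out = 600 kmol; y_Q = 67.52 / 600 = 0.1125.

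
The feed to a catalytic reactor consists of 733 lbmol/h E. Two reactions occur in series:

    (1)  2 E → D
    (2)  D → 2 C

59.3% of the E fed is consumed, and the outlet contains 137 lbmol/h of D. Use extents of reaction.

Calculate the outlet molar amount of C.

161 lbmol/h

Conversion of E: E consumed = 2ξ₁ = 0.593 × 733 → ξ₁ = 217.3 lbmol/h.
D balance: n_D = 0 + 1ξ₁ − 1ξ₂ = 137 → ξ₂ = (1·217.3 − 137)/1 = 80.33 lbmol/h.
Outlet amounts (n = n₀ + Σ ν·ξ):
  E: 733 − 2(217.3) = 298.3
  D: 0 + 1(217.3) − 1(80.33) = 137
  C: 0 + 2(80.33) = 160.7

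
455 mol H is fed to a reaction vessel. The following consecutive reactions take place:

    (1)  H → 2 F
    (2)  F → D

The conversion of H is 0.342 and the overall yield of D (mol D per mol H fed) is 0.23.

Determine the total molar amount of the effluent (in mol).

Conversion of H: H consumed = 1ξ₁ = 0.342 × 455 → ξ₁ = 155.6 mol.
Yield of D: 1ξ₂ / 455 = 0.23 → ξ₂ = 104.7 mol.
Outlet amounts (n = n₀ + Σ ν·ξ):
  H: 455 − 1(155.6) = 299.4
  F: 0 + 2(155.6) − 1(104.7) = 206.6
  D: 0 + 1(104.7) = 104.7
Total out = 299.4 + 206.6 + 104.7 = 610.6 mol.

611 mol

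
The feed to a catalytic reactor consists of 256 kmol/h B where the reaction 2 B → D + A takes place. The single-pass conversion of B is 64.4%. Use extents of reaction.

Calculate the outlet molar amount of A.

B reacted = 0.644 × 256 = 164.9 kmol/h; ν_B = −2, so ξ = 164.9/2 = 82.43 kmol/h.
Outlet amounts (n = n₀ + ν ξ):
  B: 256 − 2(82.43) = 91.14
  D: 0 + 1(82.43) = 82.43
  A: 0 + 1(82.43) = 82.43

82.4 kmol/h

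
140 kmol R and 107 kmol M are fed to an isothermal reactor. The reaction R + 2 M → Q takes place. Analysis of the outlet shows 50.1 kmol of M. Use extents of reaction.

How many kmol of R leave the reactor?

112 kmol

For M: n = n₀ − 2ξ → 50.1 = 107 − 2ξ, giving ξ = 28.45 kmol.
Outlet amounts (n = n₀ + ν ξ):
  R: 140 − 1(28.45) = 111.5
  M: 107 − 2(28.45) = 50.1
  Q: 0 + 1(28.45) = 28.45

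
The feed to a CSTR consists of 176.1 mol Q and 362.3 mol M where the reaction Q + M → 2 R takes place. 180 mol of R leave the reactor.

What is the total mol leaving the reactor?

For R: n = n₀ + 2ξ → 180 = 0 + 2ξ, giving ξ = 90 mol.
Outlet amounts (n = n₀ + ν ξ):
  Q: 176.1 − 1(90) = 86.1
  M: 362.3 − 1(90) = 272.3
  R: 0 + 2(90) = 180
Total out = 86.1 + 272.3 + 180 = 538.4 mol.

538 mol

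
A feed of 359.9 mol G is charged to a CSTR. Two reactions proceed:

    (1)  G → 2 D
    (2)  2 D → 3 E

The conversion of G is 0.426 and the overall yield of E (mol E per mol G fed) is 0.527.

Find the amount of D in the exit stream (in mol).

Conversion of G: G consumed = 1ξ₁ = 0.426 × 359.9 → ξ₁ = 153.3 mol.
Yield of E: 3ξ₂ / 359.9 = 0.527 → ξ₂ = 63.22 mol.
Outlet amounts (n = n₀ + Σ ν·ξ):
  G: 359.9 − 1(153.3) = 206.6
  D: 0 + 2(153.3) − 2(63.22) = 180.2
  E: 0 + 3(63.22) = 189.7

180 mol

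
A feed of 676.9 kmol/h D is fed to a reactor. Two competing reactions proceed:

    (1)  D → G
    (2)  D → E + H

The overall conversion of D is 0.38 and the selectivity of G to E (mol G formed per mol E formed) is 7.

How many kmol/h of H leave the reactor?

Conversion of D: D consumed = 0.38 × 676.9 = 257.2 kmol/h = 1ξ₁ + 1ξ₂.
Selectivity: 1ξ₁ / (1ξ₂) = 7 → ξ₁ = 7 ξ₂.
Substitute: (1·7 + 1) ξ₂ = 257.2 → ξ₂ = 32.15 kmol/h, ξ₁ = 225.1 kmol/h.
Outlet amounts (n = n₀ + Σ ν·ξ):
  D: 676.9 − 1(225.1) − 1(32.15) = 419.7
  G: 0 + 1(225.1) = 225.1
  E: 0 + 1(32.15) = 32.15
  H: 0 + 1(32.15) = 32.15

32.2 kmol/h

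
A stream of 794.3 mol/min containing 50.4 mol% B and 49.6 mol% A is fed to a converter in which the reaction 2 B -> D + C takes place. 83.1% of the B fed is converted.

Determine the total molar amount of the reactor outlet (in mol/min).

794 mol/min

B reacted = 0.831 × 400.3 = 332.7 mol/min; ν_B = −2, so ξ = 332.7/2 = 166.3 mol/min.
Outlet amounts (n = n₀ + ν ξ):
  B: 400.3 − 2(166.3) = 67.66
  D: 0 + 1(166.3) = 166.3
  C: 0 + 1(166.3) = 166.3
  A: 394 (inert)
Total out = 67.66 + 166.3 + 166.3 + 394 = 794.3 mol/min.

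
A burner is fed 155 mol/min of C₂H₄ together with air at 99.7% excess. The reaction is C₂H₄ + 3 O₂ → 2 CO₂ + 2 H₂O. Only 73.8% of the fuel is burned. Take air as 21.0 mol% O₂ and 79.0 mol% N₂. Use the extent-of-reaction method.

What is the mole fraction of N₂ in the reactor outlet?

Stoichiometric O₂ = 3 × 155 = 465 mol/min; O₂ fed = 465 × 1.997 = 928.6 mol/min.
N₂ fed = 928.6 × 79/21 = 3493 mol/min.
Fuel reacted = 0.738 × 155 → ξ = 114.4 mol/min.
Outlet (n = n₀ + ν ξ):
  C₂H₄: 155 − 1(114.4) = 40.61
  O₂: 928.6 − 3(114.4) = 585.4
  N₂: 3493 (inert)
  CO₂: 0 + 2(114.4) = 228.8
  H₂O: 0 + 2(114.4) = 228.8
Total out = 4577 mol/min; y_N₂ = 3493 / 4577 = 0.7632.

0.763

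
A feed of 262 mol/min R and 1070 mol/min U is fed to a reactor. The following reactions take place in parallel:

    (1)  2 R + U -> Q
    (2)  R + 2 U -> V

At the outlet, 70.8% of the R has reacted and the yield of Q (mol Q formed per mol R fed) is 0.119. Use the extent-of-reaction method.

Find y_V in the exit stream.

Yield of Q: 1ξ₁ / 262 = 0.119 → ξ₁ = 31.18 mol/min.
Conversion of R: 2ξ₁ + 1ξ₂ = 0.708 × 262 = 185.5 → ξ₂ = 123.1 mol/min.
Outlet amounts (n = n₀ + Σ ν·ξ):
  R: 262 − 2(31.18) − 1(123.1) = 76.5
  U: 1070 − 1(31.18) − 2(123.1) = 792.5
  Q: 0 + 1(31.18) = 31.18
  V: 0 + 1(123.1) = 123.1
Total out = 1023 mol/min; y_V = 123.1 / 1023 = 0.1203.

0.12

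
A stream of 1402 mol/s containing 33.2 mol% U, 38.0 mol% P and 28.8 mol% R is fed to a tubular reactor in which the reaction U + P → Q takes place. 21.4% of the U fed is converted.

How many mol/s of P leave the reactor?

U reacted = 0.214 × 465.5 = 99.61 mol/s; ν_U = −1, so ξ = 99.61/1 = 99.61 mol/s.
Outlet amounts (n = n₀ + ν ξ):
  U: 465.5 − 1(99.61) = 365.9
  P: 532.8 − 1(99.61) = 433.2
  Q: 0 + 1(99.61) = 99.61
  R: 403.8 (inert)

433 mol/s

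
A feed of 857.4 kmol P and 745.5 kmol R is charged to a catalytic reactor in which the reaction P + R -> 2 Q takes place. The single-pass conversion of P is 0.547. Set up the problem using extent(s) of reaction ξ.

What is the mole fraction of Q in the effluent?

0.585

P reacted = 0.547 × 857.4 = 469 kmol; ν_P = −1, so ξ = 469/1 = 469 kmol.
Outlet amounts (n = n₀ + ν ξ):
  P: 857.4 − 1(469) = 388.4
  R: 745.5 − 1(469) = 276.5
  Q: 0 + 2(469) = 938
Total out = 1603 kmol; y_Q = 938 / 1603 = 0.5852.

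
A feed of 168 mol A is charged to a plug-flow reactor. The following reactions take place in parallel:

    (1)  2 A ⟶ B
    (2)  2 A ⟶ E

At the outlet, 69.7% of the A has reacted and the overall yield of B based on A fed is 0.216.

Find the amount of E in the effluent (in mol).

Yield of B: 1ξ₁ / 168 = 0.216 → ξ₁ = 36.29 mol.
Conversion of A: 2ξ₁ + 2ξ₂ = 0.697 × 168 = 117.1 → ξ₂ = 22.26 mol.
Outlet amounts (n = n₀ + Σ ν·ξ):
  A: 168 − 2(36.29) − 2(22.26) = 50.9
  B: 0 + 1(36.29) = 36.29
  E: 0 + 1(22.26) = 22.26

22.3 mol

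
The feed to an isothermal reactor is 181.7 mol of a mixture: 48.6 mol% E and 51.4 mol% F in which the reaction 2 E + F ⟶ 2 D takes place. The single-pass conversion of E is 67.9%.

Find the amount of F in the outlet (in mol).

E reacted = 0.679 × 88.31 = 59.96 mol; ν_E = −2, so ξ = 59.96/2 = 29.98 mol.
Outlet amounts (n = n₀ + ν ξ):
  E: 88.31 − 2(29.98) = 28.35
  F: 93.39 − 1(29.98) = 63.41
  D: 0 + 2(29.98) = 59.96

63.4 mol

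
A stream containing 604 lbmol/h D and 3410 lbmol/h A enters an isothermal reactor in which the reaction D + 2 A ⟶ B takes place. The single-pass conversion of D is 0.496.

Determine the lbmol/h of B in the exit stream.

300 lbmol/h

D reacted = 0.496 × 604 = 299.6 lbmol/h; ν_D = −1, so ξ = 299.6/1 = 299.6 lbmol/h.
Outlet amounts (n = n₀ + ν ξ):
  D: 604 − 1(299.6) = 304.4
  A: 3410 − 2(299.6) = 2811
  B: 0 + 1(299.6) = 299.6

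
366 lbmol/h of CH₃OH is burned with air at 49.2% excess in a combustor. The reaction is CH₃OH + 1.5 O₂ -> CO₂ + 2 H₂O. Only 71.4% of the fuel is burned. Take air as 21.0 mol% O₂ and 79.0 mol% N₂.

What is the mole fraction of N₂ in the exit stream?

Stoichiometric O₂ = 1.5 × 366 = 549 lbmol/h; O₂ fed = 549 × 1.492 = 819.1 lbmol/h.
N₂ fed = 819.1 × 79/21 = 3081 lbmol/h.
Fuel reacted = 0.714 × 366 → ξ = 261.3 lbmol/h.
Outlet (n = n₀ + ν ξ):
  CH₃OH: 366 − 1(261.3) = 104.7
  O₂: 819.1 − 1.5(261.3) = 427.1
  N₂: 3081 (inert)
  CO₂: 0 + 1(261.3) = 261.3
  H₂O: 0 + 2(261.3) = 522.6
Total out = 4397 lbmol/h; y_N₂ = 3081 / 4397 = 0.7008.

0.701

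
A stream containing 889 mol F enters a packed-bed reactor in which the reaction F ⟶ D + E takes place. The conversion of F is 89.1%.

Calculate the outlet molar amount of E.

792 mol

F reacted = 0.891 × 889 = 792.1 mol; ν_F = −1, so ξ = 792.1/1 = 792.1 mol.
Outlet amounts (n = n₀ + ν ξ):
  F: 889 − 1(792.1) = 96.9
  D: 0 + 1(792.1) = 792.1
  E: 0 + 1(792.1) = 792.1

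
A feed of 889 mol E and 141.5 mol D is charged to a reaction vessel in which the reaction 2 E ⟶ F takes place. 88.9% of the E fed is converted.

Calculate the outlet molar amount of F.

395 mol

E reacted = 0.889 × 889 = 790.3 mol; ν_E = −2, so ξ = 790.3/2 = 395.2 mol.
Outlet amounts (n = n₀ + ν ξ):
  E: 889 − 2(395.2) = 98.68
  F: 0 + 1(395.2) = 395.2
  D: 141.5 (inert)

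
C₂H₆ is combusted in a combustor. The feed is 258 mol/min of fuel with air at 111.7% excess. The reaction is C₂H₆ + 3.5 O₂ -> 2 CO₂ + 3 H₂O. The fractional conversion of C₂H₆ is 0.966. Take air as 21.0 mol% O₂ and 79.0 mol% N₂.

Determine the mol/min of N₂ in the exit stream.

Stoichiometric O₂ = 3.5 × 258 = 903 mol/min; O₂ fed = 903 × 2.117 = 1912 mol/min.
N₂ fed = 1912 × 79/21 = 7191 mol/min.
Fuel reacted = 0.966 × 258 → ξ = 249.2 mol/min.
Outlet (n = n₀ + ν ξ):
  C₂H₆: 258 − 1(249.2) = 8.772
  O₂: 1912 − 3.5(249.2) = 1039
  N₂: 7191 (inert)
  CO₂: 0 + 2(249.2) = 498.5
  H₂O: 0 + 3(249.2) = 747.7

7190 mol/min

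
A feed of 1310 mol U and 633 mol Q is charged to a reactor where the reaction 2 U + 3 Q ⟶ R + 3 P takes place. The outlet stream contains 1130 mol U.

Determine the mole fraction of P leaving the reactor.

0.146

For U: n = n₀ − 2ξ → 1130 = 1310 − 2ξ, giving ξ = 90 mol.
Outlet amounts (n = n₀ + ν ξ):
  U: 1310 − 2(90) = 1130
  Q: 633 − 3(90) = 363
  R: 0 + 1(90) = 90
  P: 0 + 3(90) = 270
Total out = 1853 mol; y_P = 270 / 1853 = 0.1457.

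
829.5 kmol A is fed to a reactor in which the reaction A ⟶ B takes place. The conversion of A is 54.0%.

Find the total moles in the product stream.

830 kmol

A reacted = 0.54 × 829.5 = 447.9 kmol; ν_A = −1, so ξ = 447.9/1 = 447.9 kmol.
Outlet amounts (n = n₀ + ν ξ):
  A: 829.5 − 1(447.9) = 381.6
  B: 0 + 1(447.9) = 447.9
Total out = 381.6 + 447.9 = 829.5 kmol.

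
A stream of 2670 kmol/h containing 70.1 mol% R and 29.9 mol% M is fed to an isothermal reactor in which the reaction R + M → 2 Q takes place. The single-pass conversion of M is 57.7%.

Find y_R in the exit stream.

0.528

M reacted = 0.577 × 798.3 = 460.6 kmol/h; ν_M = −1, so ξ = 460.6/1 = 460.6 kmol/h.
Outlet amounts (n = n₀ + ν ξ):
  R: 1872 − 1(460.6) = 1411
  M: 798.3 − 1(460.6) = 337.7
  Q: 0 + 2(460.6) = 921.3
Total out = 2670 kmol/h; y_R = 1411 / 2670 = 0.5285.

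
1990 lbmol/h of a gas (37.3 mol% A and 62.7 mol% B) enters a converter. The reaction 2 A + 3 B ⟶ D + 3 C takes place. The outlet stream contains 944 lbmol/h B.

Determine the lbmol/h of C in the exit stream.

For B: n = n₀ − 3ξ → 944 = 1248 − 3ξ, giving ξ = 101.2 lbmol/h.
Outlet amounts (n = n₀ + ν ξ):
  A: 742.3 − 2(101.2) = 539.8
  B: 1248 − 3(101.2) = 944
  D: 0 + 1(101.2) = 101.2
  C: 0 + 3(101.2) = 303.7

304 lbmol/h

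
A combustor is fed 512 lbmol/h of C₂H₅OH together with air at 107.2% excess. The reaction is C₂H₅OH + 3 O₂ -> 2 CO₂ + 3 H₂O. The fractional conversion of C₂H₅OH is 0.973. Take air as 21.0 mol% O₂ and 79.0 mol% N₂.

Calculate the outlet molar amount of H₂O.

1490 lbmol/h

Stoichiometric O₂ = 3 × 512 = 1536 lbmol/h; O₂ fed = 1536 × 2.072 = 3183 lbmol/h.
N₂ fed = 3183 × 79/21 = 11970 lbmol/h.
Fuel reacted = 0.973 × 512 → ξ = 498.2 lbmol/h.
Outlet (n = n₀ + ν ξ):
  C₂H₅OH: 512 − 1(498.2) = 13.82
  O₂: 3183 − 3(498.2) = 1688
  N₂: 11970 (inert)
  CO₂: 0 + 2(498.2) = 996.4
  H₂O: 0 + 3(498.2) = 1495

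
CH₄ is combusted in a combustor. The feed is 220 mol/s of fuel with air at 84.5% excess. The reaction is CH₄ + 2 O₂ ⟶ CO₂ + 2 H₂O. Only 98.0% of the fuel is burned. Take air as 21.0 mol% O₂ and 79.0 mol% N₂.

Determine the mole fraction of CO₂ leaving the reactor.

Stoichiometric O₂ = 2 × 220 = 440 mol/s; O₂ fed = 440 × 1.845 = 811.8 mol/s.
N₂ fed = 811.8 × 79/21 = 3054 mol/s.
Fuel reacted = 0.98 × 220 → ξ = 215.6 mol/s.
Outlet (n = n₀ + ν ξ):
  CH₄: 220 − 1(215.6) = 4.4
  O₂: 811.8 − 2(215.6) = 380.6
  N₂: 3054 (inert)
  CO₂: 0 + 1(215.6) = 215.6
  H₂O: 0 + 2(215.6) = 431.2
Total out = 4086 mol/s; y_CO₂ = 215.6 / 4086 = 0.05277.

0.0528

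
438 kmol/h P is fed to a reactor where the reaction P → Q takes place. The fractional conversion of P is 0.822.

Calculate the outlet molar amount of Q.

P reacted = 0.822 × 438 = 360 kmol/h; ν_P = −1, so ξ = 360/1 = 360 kmol/h.
Outlet amounts (n = n₀ + ν ξ):
  P: 438 − 1(360) = 77.96
  Q: 0 + 1(360) = 360

360 kmol/h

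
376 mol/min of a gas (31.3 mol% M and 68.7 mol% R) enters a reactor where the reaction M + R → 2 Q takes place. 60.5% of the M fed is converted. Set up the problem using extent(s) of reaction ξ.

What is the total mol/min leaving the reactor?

M reacted = 0.605 × 117.7 = 71.2 mol/min; ν_M = −1, so ξ = 71.2/1 = 71.2 mol/min.
Outlet amounts (n = n₀ + ν ξ):
  M: 117.7 − 1(71.2) = 46.49
  R: 258.3 − 1(71.2) = 187.1
  Q: 0 + 2(71.2) = 142.4
Total out = 46.49 + 187.1 + 142.4 = 376 mol/min.

376 mol/min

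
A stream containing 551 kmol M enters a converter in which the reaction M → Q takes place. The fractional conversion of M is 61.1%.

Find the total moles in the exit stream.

551 kmol

M reacted = 0.611 × 551 = 336.7 kmol; ν_M = −1, so ξ = 336.7/1 = 336.7 kmol.
Outlet amounts (n = n₀ + ν ξ):
  M: 551 − 1(336.7) = 214.3
  Q: 0 + 1(336.7) = 336.7
Total out = 214.3 + 336.7 = 551 kmol.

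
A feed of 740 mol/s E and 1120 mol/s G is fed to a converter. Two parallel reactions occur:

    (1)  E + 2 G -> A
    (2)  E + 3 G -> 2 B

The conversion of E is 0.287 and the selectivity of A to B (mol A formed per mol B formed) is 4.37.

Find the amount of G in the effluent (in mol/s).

673 mol/s

Conversion of E: E consumed = 0.287 × 740 = 212.4 mol/s = 1ξ₁ + 1ξ₂.
Selectivity: 1ξ₁ / (2ξ₂) = 4.37 → ξ₁ = 8.74 ξ₂.
Substitute: (1·8.74 + 1) ξ₂ = 212.4 → ξ₂ = 21.8 mol/s, ξ₁ = 190.6 mol/s.
Outlet amounts (n = n₀ + Σ ν·ξ):
  E: 740 − 1(190.6) − 1(21.8) = 527.6
  G: 1120 − 2(190.6) − 3(21.8) = 673.4
  A: 0 + 1(190.6) = 190.6
  B: 0 + 2(21.8) = 43.61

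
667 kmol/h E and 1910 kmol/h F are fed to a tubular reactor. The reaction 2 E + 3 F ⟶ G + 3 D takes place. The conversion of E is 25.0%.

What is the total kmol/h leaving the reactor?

2490 kmol/h

E reacted = 0.25 × 667 = 166.8 kmol/h; ν_E = −2, so ξ = 166.8/2 = 83.38 kmol/h.
Outlet amounts (n = n₀ + ν ξ):
  E: 667 − 2(83.38) = 500.2
  F: 1910 − 3(83.38) = 1660
  G: 0 + 1(83.38) = 83.38
  D: 0 + 3(83.38) = 250.1
Total out = 500.2 + 1660 + 83.38 + 250.1 = 2494 kmol/h.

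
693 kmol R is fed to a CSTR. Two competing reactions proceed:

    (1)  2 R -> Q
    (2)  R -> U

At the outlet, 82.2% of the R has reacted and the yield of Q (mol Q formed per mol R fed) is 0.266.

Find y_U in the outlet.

Yield of Q: 1ξ₁ / 693 = 0.266 → ξ₁ = 184.3 kmol.
Conversion of R: 2ξ₁ + 1ξ₂ = 0.822 × 693 = 569.6 → ξ₂ = 201 kmol.
Outlet amounts (n = n₀ + Σ ν·ξ):
  R: 693 − 2(184.3) − 1(201) = 123.4
  Q: 0 + 1(184.3) = 184.3
  U: 0 + 1(201) = 201
Total out = 508.7 kmol; y_U = 201 / 508.7 = 0.3951.

0.395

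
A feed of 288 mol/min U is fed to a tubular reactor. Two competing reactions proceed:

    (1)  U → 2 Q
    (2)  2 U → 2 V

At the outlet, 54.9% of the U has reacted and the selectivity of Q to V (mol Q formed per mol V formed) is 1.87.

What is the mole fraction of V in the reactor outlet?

0.224

Conversion of U: U consumed = 0.549 × 288 = 158.1 mol/min = 1ξ₁ + 2ξ₂.
Selectivity: 2ξ₁ / (2ξ₂) = 1.87 → ξ₁ = 1.87 ξ₂.
Substitute: (1·1.87 + 2) ξ₂ = 158.1 → ξ₂ = 40.86 mol/min, ξ₁ = 76.4 mol/min.
Outlet amounts (n = n₀ + Σ ν·ξ):
  U: 288 − 1(76.4) − 2(40.86) = 129.9
  Q: 0 + 2(76.4) = 152.8
  V: 0 + 2(40.86) = 81.71
Total out = 364.4 mol/min; y_V = 81.71 / 364.4 = 0.2242.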